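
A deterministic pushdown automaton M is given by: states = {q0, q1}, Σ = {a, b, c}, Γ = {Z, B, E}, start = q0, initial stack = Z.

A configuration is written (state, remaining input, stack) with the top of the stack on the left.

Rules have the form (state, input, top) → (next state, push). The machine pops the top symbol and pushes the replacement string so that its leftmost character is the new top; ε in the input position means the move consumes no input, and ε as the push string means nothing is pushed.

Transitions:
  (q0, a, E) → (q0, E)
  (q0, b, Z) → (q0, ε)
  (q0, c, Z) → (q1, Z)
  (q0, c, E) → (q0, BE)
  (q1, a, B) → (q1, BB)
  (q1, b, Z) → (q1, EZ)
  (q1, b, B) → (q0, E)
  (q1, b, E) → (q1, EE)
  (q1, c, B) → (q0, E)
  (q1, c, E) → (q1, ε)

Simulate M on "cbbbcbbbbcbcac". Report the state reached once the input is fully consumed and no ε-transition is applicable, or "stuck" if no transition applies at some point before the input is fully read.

stuck

(q0, cbbbcbbbbcbcac, Z) ⊢ (q1, bbbcbbbbcbcac, Z) ⊢ (q1, bbcbbbbcbcac, EZ) ⊢ (q1, bcbbbbcbcac, EEZ) ⊢ (q1, cbbbbcbcac, EEEZ) ⊢ (q1, bbbbcbcac, EEZ) ⊢ (q1, bbbcbcac, EEEZ) ⊢ (q1, bbcbcac, EEEEZ) ⊢ (q1, bcbcac, EEEEEZ) ⊢ (q1, cbcac, EEEEEEZ) ⊢ (q1, bcac, EEEEEZ) ⊢ (q1, cac, EEEEEEZ) ⊢ (q1, ac, EEEEEZ)
No transition for (q1, a, top E); M blocks with input ac remaining.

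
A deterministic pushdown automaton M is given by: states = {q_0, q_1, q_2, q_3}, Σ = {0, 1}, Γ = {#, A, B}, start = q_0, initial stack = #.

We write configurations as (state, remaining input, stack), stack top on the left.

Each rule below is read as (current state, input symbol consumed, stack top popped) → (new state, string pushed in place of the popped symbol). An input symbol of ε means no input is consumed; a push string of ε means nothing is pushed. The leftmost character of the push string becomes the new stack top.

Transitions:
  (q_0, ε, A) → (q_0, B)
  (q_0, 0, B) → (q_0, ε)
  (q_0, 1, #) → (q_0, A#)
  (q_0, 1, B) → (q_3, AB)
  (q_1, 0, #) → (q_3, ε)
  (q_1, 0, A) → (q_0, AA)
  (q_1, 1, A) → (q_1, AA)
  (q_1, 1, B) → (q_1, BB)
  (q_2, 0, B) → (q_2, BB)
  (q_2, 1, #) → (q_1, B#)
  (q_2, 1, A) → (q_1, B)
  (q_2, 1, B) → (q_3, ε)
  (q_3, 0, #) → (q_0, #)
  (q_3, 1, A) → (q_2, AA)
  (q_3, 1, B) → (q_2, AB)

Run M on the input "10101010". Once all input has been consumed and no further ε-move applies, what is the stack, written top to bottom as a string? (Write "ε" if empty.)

#

(q_0, 10101010, #)
  read 1, top #: go to q_0, push A# → (q_0, 0101010, A#)
  ε-move, top A: go to q_0, push B → (q_0, 0101010, B#)
  read 0, top B: go to q_0, push ε → (q_0, 101010, #)
  read 1, top #: go to q_0, push A# → (q_0, 01010, A#)
  ε-move, top A: go to q_0, push B → (q_0, 01010, B#)
  read 0, top B: go to q_0, push ε → (q_0, 1010, #)
  read 1, top #: go to q_0, push A# → (q_0, 010, A#)
  ε-move, top A: go to q_0, push B → (q_0, 010, B#)
  read 0, top B: go to q_0, push ε → (q_0, 10, #)
  read 1, top #: go to q_0, push A# → (q_0, 0, A#)
  ε-move, top A: go to q_0, push B → (q_0, 0, B#)
  read 0, top B: go to q_0, push ε → (q_0, ε, #)
All input consumed in state q_0 with stack #.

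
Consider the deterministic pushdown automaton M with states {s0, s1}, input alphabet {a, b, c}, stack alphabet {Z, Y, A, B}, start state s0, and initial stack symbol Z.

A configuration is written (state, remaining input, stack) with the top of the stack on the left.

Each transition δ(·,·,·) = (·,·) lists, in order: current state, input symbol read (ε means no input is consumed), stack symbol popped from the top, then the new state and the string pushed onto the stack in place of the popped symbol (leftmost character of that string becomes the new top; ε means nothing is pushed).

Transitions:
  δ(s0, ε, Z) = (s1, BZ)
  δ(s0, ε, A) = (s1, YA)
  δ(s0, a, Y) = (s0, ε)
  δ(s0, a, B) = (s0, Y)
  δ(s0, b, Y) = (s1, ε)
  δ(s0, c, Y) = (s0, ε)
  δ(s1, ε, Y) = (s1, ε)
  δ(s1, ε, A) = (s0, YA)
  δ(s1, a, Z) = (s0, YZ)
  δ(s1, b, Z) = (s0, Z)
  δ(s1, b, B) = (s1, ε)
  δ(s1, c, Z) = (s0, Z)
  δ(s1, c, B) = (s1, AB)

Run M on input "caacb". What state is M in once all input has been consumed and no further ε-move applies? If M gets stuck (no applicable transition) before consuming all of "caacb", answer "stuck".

(s0, caacb, Z)
  ε-move, top Z: go to s1, push BZ → (s1, caacb, BZ)
  read c, top B: go to s1, push AB → (s1, aacb, ABZ)
  ε-move, top A: go to s0, push YA → (s0, aacb, YABZ)
  read a, top Y: go to s0, push ε → (s0, acb, ABZ)
  ε-move, top A: go to s1, push YA → (s1, acb, YABZ)
  ε-move, top Y: go to s1, push ε → (s1, acb, ABZ)
  ε-move, top A: go to s0, push YA → (s0, acb, YABZ)
  read a, top Y: go to s0, push ε → (s0, cb, ABZ)
  ε-move, top A: go to s1, push YA → (s1, cb, YABZ)
  ε-move, top Y: go to s1, push ε → (s1, cb, ABZ)
  ε-move, top A: go to s0, push YA → (s0, cb, YABZ)
  read c, top Y: go to s0, push ε → (s0, b, ABZ)
  ε-move, top A: go to s1, push YA → (s1, b, YABZ)
  ε-move, top Y: go to s1, push ε → (s1, b, ABZ)
  ε-move, top A: go to s0, push YA → (s0, b, YABZ)
  read b, top Y: go to s1, push ε → (s1, ε, ABZ)
  ε-move, top A: go to s0, push YA → (s0, ε, YABZ)
All input consumed; M is in state s0.

s0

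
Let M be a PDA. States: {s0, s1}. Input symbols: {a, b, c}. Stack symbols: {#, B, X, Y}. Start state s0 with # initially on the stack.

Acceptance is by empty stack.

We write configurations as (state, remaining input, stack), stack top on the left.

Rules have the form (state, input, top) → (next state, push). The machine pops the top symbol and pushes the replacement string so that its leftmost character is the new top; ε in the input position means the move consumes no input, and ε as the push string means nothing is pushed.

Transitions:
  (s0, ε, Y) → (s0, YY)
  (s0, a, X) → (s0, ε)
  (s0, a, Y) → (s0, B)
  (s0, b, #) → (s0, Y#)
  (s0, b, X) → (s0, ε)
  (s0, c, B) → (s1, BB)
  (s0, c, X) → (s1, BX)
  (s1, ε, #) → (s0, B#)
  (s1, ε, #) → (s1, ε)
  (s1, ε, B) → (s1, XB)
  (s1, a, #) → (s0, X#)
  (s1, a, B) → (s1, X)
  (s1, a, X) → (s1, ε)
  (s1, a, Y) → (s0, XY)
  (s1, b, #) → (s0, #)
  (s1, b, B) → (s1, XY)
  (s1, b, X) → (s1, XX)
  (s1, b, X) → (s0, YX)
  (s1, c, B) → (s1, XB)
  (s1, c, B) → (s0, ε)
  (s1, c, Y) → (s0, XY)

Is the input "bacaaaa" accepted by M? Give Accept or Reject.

One accepting computation: (s0, bacaaaa, #) ⊢ (s0, acaaaa, Y#) ⊢ (s0, caaaa, B#) ⊢ (s1, aaaa, BB#) ⊢ (s1, aaa, XB#) ⊢ (s1, aa, B#) ⊢ (s1, a, X#) ⊢ (s1, ε, #) ⊢ (s1, ε, ε)
All input consumed and the stack is empty.

Accept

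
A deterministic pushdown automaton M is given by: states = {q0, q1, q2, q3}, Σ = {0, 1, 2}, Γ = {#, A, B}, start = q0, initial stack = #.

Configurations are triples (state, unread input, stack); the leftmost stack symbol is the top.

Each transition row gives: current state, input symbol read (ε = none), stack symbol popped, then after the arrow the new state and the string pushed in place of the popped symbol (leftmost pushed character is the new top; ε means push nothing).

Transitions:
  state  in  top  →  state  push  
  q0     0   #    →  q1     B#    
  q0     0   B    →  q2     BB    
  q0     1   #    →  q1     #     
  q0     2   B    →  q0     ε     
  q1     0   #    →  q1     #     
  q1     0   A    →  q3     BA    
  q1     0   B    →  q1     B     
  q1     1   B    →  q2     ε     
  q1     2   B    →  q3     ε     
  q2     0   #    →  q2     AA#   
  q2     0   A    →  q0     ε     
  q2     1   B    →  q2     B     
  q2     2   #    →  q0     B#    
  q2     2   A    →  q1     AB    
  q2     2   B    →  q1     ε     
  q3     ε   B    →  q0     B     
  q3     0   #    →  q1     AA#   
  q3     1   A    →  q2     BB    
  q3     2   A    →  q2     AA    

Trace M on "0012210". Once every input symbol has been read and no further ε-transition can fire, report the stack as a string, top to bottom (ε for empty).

(q0, 0012210, #) ⊢ (q1, 012210, B#) ⊢ (q1, 12210, B#) ⊢ (q2, 2210, #) ⊢ (q0, 210, B#) ⊢ (q0, 10, #) ⊢ (q1, 0, #) ⊢ (q1, ε, #)
All input consumed in state q1 with stack #.

#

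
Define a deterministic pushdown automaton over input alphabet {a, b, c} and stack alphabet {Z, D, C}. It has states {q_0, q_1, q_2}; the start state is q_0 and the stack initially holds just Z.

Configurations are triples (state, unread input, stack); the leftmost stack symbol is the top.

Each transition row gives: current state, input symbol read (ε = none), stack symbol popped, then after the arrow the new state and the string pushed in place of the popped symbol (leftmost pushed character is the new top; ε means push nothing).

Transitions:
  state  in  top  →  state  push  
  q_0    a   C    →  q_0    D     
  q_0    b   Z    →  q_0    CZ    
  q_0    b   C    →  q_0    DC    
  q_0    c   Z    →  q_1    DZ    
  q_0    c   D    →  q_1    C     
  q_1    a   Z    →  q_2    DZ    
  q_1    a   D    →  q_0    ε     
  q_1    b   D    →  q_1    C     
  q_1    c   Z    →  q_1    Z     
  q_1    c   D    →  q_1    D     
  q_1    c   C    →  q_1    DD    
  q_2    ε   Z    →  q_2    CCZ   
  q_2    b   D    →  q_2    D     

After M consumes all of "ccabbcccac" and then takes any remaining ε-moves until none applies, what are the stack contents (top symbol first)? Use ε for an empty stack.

(q_0, ccabbcccac, Z)
  read c, top Z: go to q_1, push DZ → (q_1, cabbcccac, DZ)
  read c, top D: go to q_1, push D → (q_1, abbcccac, DZ)
  read a, top D: go to q_0, push ε → (q_0, bbcccac, Z)
  read b, top Z: go to q_0, push CZ → (q_0, bcccac, CZ)
  read b, top C: go to q_0, push DC → (q_0, cccac, DCZ)
  read c, top D: go to q_1, push C → (q_1, ccac, CCZ)
  read c, top C: go to q_1, push DD → (q_1, cac, DDCZ)
  read c, top D: go to q_1, push D → (q_1, ac, DDCZ)
  read a, top D: go to q_0, push ε → (q_0, c, DCZ)
  read c, top D: go to q_1, push C → (q_1, ε, CCZ)
All input consumed in state q_1 with stack CCZ.

CCZ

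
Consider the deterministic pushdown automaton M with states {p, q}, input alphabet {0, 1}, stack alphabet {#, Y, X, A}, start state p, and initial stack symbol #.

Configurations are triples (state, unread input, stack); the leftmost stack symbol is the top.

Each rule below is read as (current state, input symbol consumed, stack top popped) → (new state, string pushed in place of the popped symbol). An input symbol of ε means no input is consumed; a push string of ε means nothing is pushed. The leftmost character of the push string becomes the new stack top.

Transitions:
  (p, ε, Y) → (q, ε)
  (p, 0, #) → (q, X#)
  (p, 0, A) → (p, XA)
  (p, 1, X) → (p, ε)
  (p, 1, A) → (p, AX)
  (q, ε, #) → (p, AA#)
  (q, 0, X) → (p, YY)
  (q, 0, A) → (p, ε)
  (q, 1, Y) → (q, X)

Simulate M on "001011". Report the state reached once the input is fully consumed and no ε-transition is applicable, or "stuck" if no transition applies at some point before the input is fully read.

(p, 001011, #) ⊢ (q, 01011, X#) ⊢ (p, 1011, YY#) ⊢ (q, 1011, Y#) ⊢ (q, 011, X#) ⊢ (p, 11, YY#) ⊢ (q, 11, Y#) ⊢ (q, 1, X#)
No transition for (q, 1, top X); M blocks with input 1 remaining.

stuck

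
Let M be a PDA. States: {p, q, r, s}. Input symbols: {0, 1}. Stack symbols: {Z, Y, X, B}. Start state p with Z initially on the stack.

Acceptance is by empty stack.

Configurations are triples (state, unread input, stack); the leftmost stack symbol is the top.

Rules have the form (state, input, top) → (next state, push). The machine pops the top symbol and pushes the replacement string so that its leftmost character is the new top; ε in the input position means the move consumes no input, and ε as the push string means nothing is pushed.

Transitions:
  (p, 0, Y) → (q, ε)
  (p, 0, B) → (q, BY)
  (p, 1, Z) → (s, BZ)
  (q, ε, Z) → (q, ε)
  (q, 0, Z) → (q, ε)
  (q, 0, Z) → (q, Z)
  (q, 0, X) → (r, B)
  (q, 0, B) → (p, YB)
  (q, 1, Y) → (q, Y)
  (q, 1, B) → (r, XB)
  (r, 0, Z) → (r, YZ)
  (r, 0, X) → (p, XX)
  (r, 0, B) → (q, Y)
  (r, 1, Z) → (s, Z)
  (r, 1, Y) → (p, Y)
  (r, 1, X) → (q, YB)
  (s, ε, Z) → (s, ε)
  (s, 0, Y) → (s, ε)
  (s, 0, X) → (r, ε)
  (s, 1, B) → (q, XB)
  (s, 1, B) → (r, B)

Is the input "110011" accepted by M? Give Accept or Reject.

Reject

No computation consumes all input and empties the stack.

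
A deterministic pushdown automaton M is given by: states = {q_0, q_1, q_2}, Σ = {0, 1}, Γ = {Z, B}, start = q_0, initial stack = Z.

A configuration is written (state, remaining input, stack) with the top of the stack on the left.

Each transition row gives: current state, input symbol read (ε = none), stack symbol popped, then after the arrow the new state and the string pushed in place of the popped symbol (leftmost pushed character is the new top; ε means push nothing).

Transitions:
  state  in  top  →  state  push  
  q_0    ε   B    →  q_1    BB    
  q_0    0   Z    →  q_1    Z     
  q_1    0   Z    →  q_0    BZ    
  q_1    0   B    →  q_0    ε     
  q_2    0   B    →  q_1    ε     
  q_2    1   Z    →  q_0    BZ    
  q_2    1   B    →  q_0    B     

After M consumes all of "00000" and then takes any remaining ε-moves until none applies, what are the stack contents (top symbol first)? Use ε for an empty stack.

BBZ

(q_0, 00000, Z)
  read 0, top Z: go to q_1, push Z → (q_1, 0000, Z)
  read 0, top Z: go to q_0, push BZ → (q_0, 000, BZ)
  ε-move, top B: go to q_1, push BB → (q_1, 000, BBZ)
  read 0, top B: go to q_0, push ε → (q_0, 00, BZ)
  ε-move, top B: go to q_1, push BB → (q_1, 00, BBZ)
  read 0, top B: go to q_0, push ε → (q_0, 0, BZ)
  ε-move, top B: go to q_1, push BB → (q_1, 0, BBZ)
  read 0, top B: go to q_0, push ε → (q_0, ε, BZ)
  ε-move, top B: go to q_1, push BB → (q_1, ε, BBZ)
All input consumed in state q_1 with stack BBZ.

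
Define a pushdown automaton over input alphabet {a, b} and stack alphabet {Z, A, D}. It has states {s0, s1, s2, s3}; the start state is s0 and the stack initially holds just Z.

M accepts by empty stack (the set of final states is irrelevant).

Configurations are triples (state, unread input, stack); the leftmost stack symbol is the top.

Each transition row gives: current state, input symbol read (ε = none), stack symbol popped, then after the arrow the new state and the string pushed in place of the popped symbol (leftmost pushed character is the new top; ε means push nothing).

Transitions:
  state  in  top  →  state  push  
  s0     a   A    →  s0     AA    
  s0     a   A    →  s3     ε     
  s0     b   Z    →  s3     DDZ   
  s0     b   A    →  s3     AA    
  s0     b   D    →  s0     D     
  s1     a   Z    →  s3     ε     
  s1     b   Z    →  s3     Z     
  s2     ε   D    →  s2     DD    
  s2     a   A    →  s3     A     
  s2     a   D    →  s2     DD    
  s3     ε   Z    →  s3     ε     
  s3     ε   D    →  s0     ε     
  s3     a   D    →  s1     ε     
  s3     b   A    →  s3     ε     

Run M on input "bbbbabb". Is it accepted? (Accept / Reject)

Reject

No computation consumes all input and empties the stack.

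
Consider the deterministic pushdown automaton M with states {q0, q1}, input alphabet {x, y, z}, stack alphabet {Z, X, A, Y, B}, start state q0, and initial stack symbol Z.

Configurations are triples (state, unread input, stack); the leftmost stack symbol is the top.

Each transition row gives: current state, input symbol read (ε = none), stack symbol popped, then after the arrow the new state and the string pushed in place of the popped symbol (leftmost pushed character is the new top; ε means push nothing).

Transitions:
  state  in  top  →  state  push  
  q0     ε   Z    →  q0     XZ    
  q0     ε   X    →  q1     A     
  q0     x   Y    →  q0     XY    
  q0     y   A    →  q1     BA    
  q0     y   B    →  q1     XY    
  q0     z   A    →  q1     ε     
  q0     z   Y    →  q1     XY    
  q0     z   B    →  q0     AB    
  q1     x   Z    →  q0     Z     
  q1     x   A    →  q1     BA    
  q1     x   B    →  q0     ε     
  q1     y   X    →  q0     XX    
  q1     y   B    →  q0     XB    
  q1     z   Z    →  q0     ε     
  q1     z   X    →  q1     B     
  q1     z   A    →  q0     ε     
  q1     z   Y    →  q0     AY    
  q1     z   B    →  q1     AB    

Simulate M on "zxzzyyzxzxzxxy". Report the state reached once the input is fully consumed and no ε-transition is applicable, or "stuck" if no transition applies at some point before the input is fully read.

q1

(q0, zxzzyyzxzxzxxy, Z) ⊢ (q0, zxzzyyzxzxzxxy, XZ) ⊢ (q1, zxzzyyzxzxzxxy, AZ) ⊢ (q0, xzzyyzxzxzxxy, Z) ⊢ (q0, xzzyyzxzxzxxy, XZ) ⊢ (q1, xzzyyzxzxzxxy, AZ) ⊢ (q1, zzyyzxzxzxxy, BAZ) ⊢ (q1, zyyzxzxzxxy, ABAZ) ⊢ (q0, yyzxzxzxxy, BAZ) ⊢ (q1, yzxzxzxxy, XYAZ) ⊢ (q0, zxzxzxxy, XXYAZ) ⊢ (q1, zxzxzxxy, AXYAZ) ⊢ (q0, xzxzxxy, XYAZ) ⊢ (q1, xzxzxxy, AYAZ) ⊢ (q1, zxzxxy, BAYAZ) ⊢ (q1, xzxxy, ABAYAZ) ⊢ (q1, zxxy, BABAYAZ) ⊢ (q1, xxy, ABABAYAZ) ⊢ (q1, xy, BABABAYAZ) ⊢ (q0, y, ABABAYAZ) ⊢ (q1, ε, BABABAYAZ)
All input consumed; M is in state q1.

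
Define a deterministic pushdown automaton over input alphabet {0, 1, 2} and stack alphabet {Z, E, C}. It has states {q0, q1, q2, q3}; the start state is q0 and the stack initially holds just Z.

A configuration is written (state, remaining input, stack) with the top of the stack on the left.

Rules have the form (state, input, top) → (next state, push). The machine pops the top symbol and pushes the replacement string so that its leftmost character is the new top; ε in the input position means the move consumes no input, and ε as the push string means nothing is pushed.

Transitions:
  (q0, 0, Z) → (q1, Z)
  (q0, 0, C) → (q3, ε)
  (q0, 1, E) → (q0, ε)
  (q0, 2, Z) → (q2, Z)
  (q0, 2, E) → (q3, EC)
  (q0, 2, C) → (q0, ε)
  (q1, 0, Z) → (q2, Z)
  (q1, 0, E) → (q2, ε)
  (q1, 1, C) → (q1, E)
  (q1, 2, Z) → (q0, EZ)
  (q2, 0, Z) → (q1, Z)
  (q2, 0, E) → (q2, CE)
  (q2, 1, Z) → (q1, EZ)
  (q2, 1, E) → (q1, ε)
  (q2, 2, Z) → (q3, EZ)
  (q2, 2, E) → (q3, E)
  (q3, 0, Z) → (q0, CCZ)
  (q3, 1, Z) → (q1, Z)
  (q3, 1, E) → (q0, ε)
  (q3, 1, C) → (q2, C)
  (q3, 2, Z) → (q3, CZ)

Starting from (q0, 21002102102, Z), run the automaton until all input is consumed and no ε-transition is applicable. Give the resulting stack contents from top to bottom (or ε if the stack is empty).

EZ

(q0, 21002102102, Z)
  read 2, top Z: go to q2, push Z → (q2, 1002102102, Z)
  read 1, top Z: go to q1, push EZ → (q1, 002102102, EZ)
  read 0, top E: go to q2, push ε → (q2, 02102102, Z)
  read 0, top Z: go to q1, push Z → (q1, 2102102, Z)
  read 2, top Z: go to q0, push EZ → (q0, 102102, EZ)
  read 1, top E: go to q0, push ε → (q0, 02102, Z)
  read 0, top Z: go to q1, push Z → (q1, 2102, Z)
  read 2, top Z: go to q0, push EZ → (q0, 102, EZ)
  read 1, top E: go to q0, push ε → (q0, 02, Z)
  read 0, top Z: go to q1, push Z → (q1, 2, Z)
  read 2, top Z: go to q0, push EZ → (q0, ε, EZ)
All input consumed in state q0 with stack EZ.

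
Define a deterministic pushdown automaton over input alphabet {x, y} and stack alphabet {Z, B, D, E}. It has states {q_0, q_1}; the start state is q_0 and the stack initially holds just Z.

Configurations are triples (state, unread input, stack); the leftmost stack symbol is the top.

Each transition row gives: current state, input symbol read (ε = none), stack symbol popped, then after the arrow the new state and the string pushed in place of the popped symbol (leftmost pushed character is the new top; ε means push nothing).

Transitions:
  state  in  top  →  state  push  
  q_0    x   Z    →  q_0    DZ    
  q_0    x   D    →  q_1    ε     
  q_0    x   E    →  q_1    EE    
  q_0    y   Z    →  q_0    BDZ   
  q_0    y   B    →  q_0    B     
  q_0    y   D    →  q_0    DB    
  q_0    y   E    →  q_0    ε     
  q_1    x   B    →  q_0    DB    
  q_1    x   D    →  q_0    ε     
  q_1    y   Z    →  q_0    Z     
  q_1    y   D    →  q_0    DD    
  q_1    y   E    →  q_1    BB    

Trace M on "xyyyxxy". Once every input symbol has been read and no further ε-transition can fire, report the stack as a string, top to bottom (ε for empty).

DBBBBZ

(q_0, xyyyxxy, Z) ⊢ (q_0, yyyxxy, DZ) ⊢ (q_0, yyxxy, DBZ) ⊢ (q_0, yxxy, DBBZ) ⊢ (q_0, xxy, DBBBZ) ⊢ (q_1, xy, BBBZ) ⊢ (q_0, y, DBBBZ) ⊢ (q_0, ε, DBBBBZ)
All input consumed in state q_0 with stack DBBBBZ.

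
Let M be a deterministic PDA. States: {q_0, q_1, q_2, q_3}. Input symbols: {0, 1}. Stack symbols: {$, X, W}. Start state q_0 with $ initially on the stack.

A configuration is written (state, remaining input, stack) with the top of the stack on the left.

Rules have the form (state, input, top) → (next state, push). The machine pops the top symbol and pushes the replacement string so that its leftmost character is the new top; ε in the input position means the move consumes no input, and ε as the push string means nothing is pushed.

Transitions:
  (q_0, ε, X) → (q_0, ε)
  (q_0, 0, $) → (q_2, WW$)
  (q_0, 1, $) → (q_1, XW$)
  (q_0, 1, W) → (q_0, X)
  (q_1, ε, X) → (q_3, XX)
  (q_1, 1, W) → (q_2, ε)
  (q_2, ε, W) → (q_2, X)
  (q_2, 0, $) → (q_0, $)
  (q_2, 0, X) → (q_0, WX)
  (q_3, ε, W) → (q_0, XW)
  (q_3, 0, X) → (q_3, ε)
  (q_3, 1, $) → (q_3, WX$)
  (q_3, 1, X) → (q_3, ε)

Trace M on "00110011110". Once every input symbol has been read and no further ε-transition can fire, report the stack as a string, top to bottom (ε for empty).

(q_0, 00110011110, $)
  read 0, top $: go to q_2, push WW$ → (q_2, 0110011110, WW$)
  ε-move, top W: go to q_2, push X → (q_2, 0110011110, XW$)
  read 0, top X: go to q_0, push WX → (q_0, 110011110, WXW$)
  read 1, top W: go to q_0, push X → (q_0, 10011110, XXW$)
  ε-move, top X: go to q_0, push ε → (q_0, 10011110, XW$)
  ε-move, top X: go to q_0, push ε → (q_0, 10011110, W$)
  read 1, top W: go to q_0, push X → (q_0, 0011110, X$)
  ε-move, top X: go to q_0, push ε → (q_0, 0011110, $)
  read 0, top $: go to q_2, push WW$ → (q_2, 011110, WW$)
  ε-move, top W: go to q_2, push X → (q_2, 011110, XW$)
  read 0, top X: go to q_0, push WX → (q_0, 11110, WXW$)
  read 1, top W: go to q_0, push X → (q_0, 1110, XXW$)
  ε-move, top X: go to q_0, push ε → (q_0, 1110, XW$)
  ε-move, top X: go to q_0, push ε → (q_0, 1110, W$)
  read 1, top W: go to q_0, push X → (q_0, 110, X$)
  ε-move, top X: go to q_0, push ε → (q_0, 110, $)
  read 1, top $: go to q_1, push XW$ → (q_1, 10, XW$)
  ε-move, top X: go to q_3, push XX → (q_3, 10, XXW$)
  read 1, top X: go to q_3, push ε → (q_3, 0, XW$)
  read 0, top X: go to q_3, push ε → (q_3, ε, W$)
  ε-move, top W: go to q_0, push XW → (q_0, ε, XW$)
  ε-move, top X: go to q_0, push ε → (q_0, ε, W$)
All input consumed in state q_0 with stack W$.

W$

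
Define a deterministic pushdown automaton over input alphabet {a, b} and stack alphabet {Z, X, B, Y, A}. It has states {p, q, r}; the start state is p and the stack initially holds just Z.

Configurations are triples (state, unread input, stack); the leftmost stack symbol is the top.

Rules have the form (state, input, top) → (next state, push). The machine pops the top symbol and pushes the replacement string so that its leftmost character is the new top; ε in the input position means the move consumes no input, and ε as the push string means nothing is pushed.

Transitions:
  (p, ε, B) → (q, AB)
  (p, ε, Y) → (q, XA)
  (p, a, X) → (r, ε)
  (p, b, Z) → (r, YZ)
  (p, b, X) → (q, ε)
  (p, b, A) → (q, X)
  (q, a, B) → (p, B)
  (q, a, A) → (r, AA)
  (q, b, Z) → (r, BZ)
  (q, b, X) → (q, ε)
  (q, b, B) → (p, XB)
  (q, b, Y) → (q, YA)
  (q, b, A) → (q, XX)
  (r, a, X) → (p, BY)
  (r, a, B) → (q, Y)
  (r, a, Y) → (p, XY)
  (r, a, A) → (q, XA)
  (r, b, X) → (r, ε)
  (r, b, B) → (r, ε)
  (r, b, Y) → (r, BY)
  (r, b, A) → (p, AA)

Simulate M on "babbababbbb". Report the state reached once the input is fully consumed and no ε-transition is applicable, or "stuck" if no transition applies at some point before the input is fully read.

stuck

(p, babbababbbb, Z)
  read b, top Z: go to r, push YZ → (r, abbababbbb, YZ)
  read a, top Y: go to p, push XY → (p, bbababbbb, XYZ)
  read b, top X: go to q, push ε → (q, bababbbb, YZ)
  read b, top Y: go to q, push YA → (q, ababbbb, YAZ)
No transition for (q, a, top Y); M blocks with input ababbbb remaining.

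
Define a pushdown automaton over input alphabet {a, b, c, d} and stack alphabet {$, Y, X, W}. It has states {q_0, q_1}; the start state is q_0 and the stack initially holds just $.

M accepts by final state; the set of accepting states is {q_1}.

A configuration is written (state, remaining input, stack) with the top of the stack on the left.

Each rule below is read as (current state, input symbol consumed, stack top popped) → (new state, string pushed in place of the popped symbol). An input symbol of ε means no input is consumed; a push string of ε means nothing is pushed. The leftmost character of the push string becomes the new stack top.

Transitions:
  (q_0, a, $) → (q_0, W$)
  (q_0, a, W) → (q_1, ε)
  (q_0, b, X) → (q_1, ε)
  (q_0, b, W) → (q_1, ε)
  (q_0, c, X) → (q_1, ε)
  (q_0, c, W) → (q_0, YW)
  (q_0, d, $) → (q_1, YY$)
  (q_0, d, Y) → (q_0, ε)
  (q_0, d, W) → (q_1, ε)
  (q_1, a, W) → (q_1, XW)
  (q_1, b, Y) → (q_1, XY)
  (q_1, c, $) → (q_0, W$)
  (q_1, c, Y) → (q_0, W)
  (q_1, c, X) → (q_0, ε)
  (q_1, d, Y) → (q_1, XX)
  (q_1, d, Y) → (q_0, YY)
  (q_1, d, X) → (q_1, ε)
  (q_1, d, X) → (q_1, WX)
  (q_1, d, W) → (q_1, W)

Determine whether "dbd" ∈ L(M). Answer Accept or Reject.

Accept

One accepting computation: (q_0, dbd, $) ⊢ (q_1, bd, YY$) ⊢ (q_1, d, XYY$) ⊢ (q_1, ε, YY$)
All input consumed and state q_1 ∈ F.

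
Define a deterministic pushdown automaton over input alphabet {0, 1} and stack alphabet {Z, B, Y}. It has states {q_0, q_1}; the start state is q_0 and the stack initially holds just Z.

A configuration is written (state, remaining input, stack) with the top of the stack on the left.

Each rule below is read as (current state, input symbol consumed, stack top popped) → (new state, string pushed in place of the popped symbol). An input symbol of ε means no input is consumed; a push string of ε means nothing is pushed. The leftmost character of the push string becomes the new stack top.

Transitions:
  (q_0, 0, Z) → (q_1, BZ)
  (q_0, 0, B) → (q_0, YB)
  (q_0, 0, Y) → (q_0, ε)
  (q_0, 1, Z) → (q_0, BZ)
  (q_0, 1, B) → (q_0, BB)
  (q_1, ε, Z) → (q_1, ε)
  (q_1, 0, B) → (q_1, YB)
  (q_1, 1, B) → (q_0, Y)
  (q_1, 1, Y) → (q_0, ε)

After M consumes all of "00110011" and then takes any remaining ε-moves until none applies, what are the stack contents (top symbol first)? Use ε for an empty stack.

BBBBZ

(q_0, 00110011, Z)
  read 0, top Z: go to q_1, push BZ → (q_1, 0110011, BZ)
  read 0, top B: go to q_1, push YB → (q_1, 110011, YBZ)
  read 1, top Y: go to q_0, push ε → (q_0, 10011, BZ)
  read 1, top B: go to q_0, push BB → (q_0, 0011, BBZ)
  read 0, top B: go to q_0, push YB → (q_0, 011, YBBZ)
  read 0, top Y: go to q_0, push ε → (q_0, 11, BBZ)
  read 1, top B: go to q_0, push BB → (q_0, 1, BBBZ)
  read 1, top B: go to q_0, push BB → (q_0, ε, BBBBZ)
All input consumed in state q_0 with stack BBBBZ.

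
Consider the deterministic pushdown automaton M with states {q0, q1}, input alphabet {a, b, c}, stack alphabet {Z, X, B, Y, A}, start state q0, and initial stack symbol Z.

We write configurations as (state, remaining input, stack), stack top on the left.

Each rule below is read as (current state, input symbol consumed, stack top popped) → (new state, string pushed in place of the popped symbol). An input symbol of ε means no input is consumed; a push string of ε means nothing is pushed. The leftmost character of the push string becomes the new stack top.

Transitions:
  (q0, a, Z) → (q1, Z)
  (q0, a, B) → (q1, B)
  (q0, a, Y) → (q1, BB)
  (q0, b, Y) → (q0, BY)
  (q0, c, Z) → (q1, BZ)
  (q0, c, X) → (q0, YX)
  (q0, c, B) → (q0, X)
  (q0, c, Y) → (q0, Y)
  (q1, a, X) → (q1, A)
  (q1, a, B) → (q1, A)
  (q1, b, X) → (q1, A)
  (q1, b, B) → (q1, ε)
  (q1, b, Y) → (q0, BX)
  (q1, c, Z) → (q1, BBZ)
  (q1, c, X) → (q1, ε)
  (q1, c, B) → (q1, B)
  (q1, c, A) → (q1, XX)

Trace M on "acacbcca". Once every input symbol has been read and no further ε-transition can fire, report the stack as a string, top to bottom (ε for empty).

(q0, acacbcca, Z)
  read a, top Z: go to q1, push Z → (q1, cacbcca, Z)
  read c, top Z: go to q1, push BBZ → (q1, acbcca, BBZ)
  read a, top B: go to q1, push A → (q1, cbcca, ABZ)
  read c, top A: go to q1, push XX → (q1, bcca, XXBZ)
  read b, top X: go to q1, push A → (q1, cca, AXBZ)
  read c, top A: go to q1, push XX → (q1, ca, XXXBZ)
  read c, top X: go to q1, push ε → (q1, a, XXBZ)
  read a, top X: go to q1, push A → (q1, ε, AXBZ)
All input consumed in state q1 with stack AXBZ.

AXBZ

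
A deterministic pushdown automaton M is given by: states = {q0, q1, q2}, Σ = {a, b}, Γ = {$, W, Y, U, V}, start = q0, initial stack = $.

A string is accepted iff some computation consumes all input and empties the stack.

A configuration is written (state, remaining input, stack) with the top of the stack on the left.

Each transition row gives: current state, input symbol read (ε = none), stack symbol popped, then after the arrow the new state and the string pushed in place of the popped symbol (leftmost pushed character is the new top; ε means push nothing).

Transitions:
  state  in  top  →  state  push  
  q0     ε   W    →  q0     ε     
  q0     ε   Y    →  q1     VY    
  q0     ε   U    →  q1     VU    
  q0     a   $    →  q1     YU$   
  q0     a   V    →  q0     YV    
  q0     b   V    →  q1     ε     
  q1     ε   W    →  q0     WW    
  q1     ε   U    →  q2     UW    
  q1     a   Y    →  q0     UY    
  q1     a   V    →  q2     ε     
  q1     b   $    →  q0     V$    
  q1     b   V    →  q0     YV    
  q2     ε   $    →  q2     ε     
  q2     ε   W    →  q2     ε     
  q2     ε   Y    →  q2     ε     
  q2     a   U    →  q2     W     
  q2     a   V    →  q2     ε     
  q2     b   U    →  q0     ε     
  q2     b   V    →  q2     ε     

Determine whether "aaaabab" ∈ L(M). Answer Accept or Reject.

(q0, aaaabab, $)
  read a, top $: go to q1, push YU$ → (q1, aaabab, YU$)
  read a, top Y: go to q0, push UY → (q0, aabab, UYU$)
  ε-move, top U: go to q1, push VU → (q1, aabab, VUYU$)
  read a, top V: go to q2, push ε → (q2, abab, UYU$)
  read a, top U: go to q2, push W → (q2, bab, WYU$)
  ε-move, top W: go to q2, push ε → (q2, bab, YU$)
  ε-move, top Y: go to q2, push ε → (q2, bab, U$)
  read b, top U: go to q0, push ε → (q0, ab, $)
  read a, top $: go to q1, push YU$ → (q1, b, YU$)
No transition applies at (q1, b, YU$); input not fully consumed.

Reject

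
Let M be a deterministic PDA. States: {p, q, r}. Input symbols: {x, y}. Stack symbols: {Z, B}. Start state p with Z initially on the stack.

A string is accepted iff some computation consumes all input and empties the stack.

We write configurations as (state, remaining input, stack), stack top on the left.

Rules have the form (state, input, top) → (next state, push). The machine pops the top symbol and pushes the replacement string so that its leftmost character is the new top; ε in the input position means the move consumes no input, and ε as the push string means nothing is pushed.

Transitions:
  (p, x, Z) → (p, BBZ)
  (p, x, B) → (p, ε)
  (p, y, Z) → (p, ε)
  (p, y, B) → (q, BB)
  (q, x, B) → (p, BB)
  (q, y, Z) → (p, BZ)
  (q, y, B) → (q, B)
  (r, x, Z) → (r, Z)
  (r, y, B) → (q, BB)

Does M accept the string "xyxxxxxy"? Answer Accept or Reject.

Accept

(p, xyxxxxxy, Z) ⊢ (p, yxxxxxy, BBZ) ⊢ (q, xxxxxy, BBBZ) ⊢ (p, xxxxy, BBBBZ) ⊢ (p, xxxy, BBBZ) ⊢ (p, xxy, BBZ) ⊢ (p, xy, BZ) ⊢ (p, y, Z) ⊢ (p, ε, ε)
All input consumed and the stack is empty.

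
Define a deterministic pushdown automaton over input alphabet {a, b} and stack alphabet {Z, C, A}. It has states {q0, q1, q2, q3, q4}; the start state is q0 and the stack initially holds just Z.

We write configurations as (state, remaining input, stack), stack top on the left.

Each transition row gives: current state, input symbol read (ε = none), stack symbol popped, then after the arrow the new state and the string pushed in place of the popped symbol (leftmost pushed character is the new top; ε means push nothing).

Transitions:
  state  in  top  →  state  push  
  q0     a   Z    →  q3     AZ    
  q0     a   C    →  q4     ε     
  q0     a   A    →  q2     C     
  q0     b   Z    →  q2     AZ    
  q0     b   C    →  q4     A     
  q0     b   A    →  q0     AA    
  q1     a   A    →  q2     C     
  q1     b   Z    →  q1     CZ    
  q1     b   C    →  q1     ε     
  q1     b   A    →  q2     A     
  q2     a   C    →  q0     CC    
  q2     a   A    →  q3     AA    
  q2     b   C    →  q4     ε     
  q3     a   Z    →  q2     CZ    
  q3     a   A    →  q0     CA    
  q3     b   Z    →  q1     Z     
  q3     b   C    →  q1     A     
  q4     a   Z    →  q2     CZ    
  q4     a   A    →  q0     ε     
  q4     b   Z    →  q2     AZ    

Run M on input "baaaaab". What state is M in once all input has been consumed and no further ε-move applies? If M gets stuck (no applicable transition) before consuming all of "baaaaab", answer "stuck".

q4

(q0, baaaaab, Z)
  read b, top Z: go to q2, push AZ → (q2, aaaaab, AZ)
  read a, top A: go to q3, push AA → (q3, aaaab, AAZ)
  read a, top A: go to q0, push CA → (q0, aaab, CAAZ)
  read a, top C: go to q4, push ε → (q4, aab, AAZ)
  read a, top A: go to q0, push ε → (q0, ab, AZ)
  read a, top A: go to q2, push C → (q2, b, CZ)
  read b, top C: go to q4, push ε → (q4, ε, Z)
All input consumed; M is in state q4.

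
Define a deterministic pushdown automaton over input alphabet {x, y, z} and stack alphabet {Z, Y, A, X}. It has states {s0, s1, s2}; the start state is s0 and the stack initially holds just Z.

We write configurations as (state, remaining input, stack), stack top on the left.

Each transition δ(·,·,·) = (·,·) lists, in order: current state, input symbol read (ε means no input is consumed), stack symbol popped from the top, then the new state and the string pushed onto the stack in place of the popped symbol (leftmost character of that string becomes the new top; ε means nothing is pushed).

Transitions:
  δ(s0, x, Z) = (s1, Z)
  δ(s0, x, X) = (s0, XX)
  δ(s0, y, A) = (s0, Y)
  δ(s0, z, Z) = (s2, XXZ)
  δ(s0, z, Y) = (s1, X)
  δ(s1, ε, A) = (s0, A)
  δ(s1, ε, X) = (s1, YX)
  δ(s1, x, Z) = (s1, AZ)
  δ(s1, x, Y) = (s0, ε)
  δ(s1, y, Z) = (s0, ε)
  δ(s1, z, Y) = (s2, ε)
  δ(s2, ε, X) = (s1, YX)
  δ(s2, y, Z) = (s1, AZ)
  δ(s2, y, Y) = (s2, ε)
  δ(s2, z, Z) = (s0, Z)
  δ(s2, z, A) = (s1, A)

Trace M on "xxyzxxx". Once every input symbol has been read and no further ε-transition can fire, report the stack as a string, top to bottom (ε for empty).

XXXZ

(s0, xxyzxxx, Z)
  read x, top Z: go to s1, push Z → (s1, xyzxxx, Z)
  read x, top Z: go to s1, push AZ → (s1, yzxxx, AZ)
  ε-move, top A: go to s0, push A → (s0, yzxxx, AZ)
  read y, top A: go to s0, push Y → (s0, zxxx, YZ)
  read z, top Y: go to s1, push X → (s1, xxx, XZ)
  ε-move, top X: go to s1, push YX → (s1, xxx, YXZ)
  read x, top Y: go to s0, push ε → (s0, xx, XZ)
  read x, top X: go to s0, push XX → (s0, x, XXZ)
  read x, top X: go to s0, push XX → (s0, ε, XXXZ)
All input consumed in state s0 with stack XXXZ.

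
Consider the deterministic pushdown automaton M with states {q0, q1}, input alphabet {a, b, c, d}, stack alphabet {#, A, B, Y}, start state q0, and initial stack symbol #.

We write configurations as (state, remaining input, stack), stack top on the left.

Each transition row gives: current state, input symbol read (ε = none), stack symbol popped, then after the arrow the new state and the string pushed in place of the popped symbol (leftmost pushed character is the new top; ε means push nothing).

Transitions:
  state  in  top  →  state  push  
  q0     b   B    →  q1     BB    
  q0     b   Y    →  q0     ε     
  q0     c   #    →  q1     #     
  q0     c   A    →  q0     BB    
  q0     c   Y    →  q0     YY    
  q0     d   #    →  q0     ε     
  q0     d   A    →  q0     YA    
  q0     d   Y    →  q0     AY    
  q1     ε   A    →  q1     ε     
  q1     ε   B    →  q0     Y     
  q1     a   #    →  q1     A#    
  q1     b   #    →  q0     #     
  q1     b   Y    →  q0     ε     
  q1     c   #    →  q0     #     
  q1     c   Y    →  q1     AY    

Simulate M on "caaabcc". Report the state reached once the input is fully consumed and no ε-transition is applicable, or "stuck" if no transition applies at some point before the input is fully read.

(q0, caaabcc, #)
  read c, top #: go to q1, push # → (q1, aaabcc, #)
  read a, top #: go to q1, push A# → (q1, aabcc, A#)
  ε-move, top A: go to q1, push ε → (q1, aabcc, #)
  read a, top #: go to q1, push A# → (q1, abcc, A#)
  ε-move, top A: go to q1, push ε → (q1, abcc, #)
  read a, top #: go to q1, push A# → (q1, bcc, A#)
  ε-move, top A: go to q1, push ε → (q1, bcc, #)
  read b, top #: go to q0, push # → (q0, cc, #)
  read c, top #: go to q1, push # → (q1, c, #)
  read c, top #: go to q0, push # → (q0, ε, #)
All input consumed; M is in state q0.

q0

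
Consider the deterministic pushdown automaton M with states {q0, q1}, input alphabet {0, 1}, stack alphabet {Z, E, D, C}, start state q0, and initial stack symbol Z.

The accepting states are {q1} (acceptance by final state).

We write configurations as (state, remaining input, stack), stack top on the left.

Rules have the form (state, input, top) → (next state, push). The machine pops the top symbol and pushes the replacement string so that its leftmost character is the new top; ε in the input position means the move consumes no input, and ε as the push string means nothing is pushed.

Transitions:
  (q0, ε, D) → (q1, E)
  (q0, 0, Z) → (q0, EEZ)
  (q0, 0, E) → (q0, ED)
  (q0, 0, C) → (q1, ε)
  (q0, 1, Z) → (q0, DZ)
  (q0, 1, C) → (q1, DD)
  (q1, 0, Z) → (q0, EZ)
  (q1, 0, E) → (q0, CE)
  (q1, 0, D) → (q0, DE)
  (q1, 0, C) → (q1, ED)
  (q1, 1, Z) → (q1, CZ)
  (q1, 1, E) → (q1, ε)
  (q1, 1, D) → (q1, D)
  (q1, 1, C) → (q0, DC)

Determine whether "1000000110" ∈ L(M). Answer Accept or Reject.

Accept

(q0, 1000000110, Z) ⊢ (q0, 000000110, DZ) ⊢ (q1, 000000110, EZ) ⊢ (q0, 00000110, CEZ) ⊢ (q1, 0000110, EZ) ⊢ (q0, 000110, CEZ) ⊢ (q1, 00110, EZ) ⊢ (q0, 0110, CEZ) ⊢ (q1, 110, EZ) ⊢ (q1, 10, Z) ⊢ (q1, 0, CZ) ⊢ (q1, ε, EDZ)
All input consumed; state q1 ∈ F.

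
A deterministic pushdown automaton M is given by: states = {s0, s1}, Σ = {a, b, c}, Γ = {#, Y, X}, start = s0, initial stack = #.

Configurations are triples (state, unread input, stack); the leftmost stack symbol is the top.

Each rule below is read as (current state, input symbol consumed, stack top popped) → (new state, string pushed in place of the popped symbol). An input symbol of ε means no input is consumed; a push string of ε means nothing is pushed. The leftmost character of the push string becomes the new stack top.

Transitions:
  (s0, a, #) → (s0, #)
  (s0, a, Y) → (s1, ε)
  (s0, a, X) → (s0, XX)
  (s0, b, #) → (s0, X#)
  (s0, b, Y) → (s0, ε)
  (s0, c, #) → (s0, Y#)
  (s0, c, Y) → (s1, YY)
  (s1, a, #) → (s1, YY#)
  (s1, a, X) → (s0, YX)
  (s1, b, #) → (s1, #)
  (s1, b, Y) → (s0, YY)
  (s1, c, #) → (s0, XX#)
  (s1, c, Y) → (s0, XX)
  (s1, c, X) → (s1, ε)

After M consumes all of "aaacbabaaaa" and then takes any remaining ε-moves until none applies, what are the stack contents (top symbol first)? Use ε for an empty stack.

(s0, aaacbabaaaa, #)
  read a, top #: go to s0, push # → (s0, aacbabaaaa, #)
  read a, top #: go to s0, push # → (s0, acbabaaaa, #)
  read a, top #: go to s0, push # → (s0, cbabaaaa, #)
  read c, top #: go to s0, push Y# → (s0, babaaaa, Y#)
  read b, top Y: go to s0, push ε → (s0, abaaaa, #)
  read a, top #: go to s0, push # → (s0, baaaa, #)
  read b, top #: go to s0, push X# → (s0, aaaa, X#)
  read a, top X: go to s0, push XX → (s0, aaa, XX#)
  read a, top X: go to s0, push XX → (s0, aa, XXX#)
  read a, top X: go to s0, push XX → (s0, a, XXXX#)
  read a, top X: go to s0, push XX → (s0, ε, XXXXX#)
All input consumed in state s0 with stack XXXXX#.

XXXXX#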